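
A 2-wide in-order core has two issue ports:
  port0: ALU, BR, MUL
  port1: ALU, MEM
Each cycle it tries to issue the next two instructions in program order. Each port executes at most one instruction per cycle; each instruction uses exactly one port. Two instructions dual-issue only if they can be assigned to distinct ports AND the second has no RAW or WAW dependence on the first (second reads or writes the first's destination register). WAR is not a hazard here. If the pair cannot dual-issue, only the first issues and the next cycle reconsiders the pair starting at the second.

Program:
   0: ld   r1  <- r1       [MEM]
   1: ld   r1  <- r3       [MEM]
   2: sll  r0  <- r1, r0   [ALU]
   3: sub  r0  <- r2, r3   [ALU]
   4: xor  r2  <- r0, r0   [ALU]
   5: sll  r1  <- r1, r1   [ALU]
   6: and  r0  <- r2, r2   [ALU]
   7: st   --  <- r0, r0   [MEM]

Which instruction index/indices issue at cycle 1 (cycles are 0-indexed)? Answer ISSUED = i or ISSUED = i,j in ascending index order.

ISSUED = 1

#0 head=0: ld.MEM i0 no-port MEM/MEM
#1 head=1: ld.MEM i1 RAW r1
#2 head=2: sll.ALU i2 WAW r0
#3 head=3: sub.ALU i3 RAW r0
#4 head=4: xor.ALU;sll.ALU i4,i5 dual
#5 head=6: and.ALU i6 RAW r0
#6 head=7: st.MEM i7 tail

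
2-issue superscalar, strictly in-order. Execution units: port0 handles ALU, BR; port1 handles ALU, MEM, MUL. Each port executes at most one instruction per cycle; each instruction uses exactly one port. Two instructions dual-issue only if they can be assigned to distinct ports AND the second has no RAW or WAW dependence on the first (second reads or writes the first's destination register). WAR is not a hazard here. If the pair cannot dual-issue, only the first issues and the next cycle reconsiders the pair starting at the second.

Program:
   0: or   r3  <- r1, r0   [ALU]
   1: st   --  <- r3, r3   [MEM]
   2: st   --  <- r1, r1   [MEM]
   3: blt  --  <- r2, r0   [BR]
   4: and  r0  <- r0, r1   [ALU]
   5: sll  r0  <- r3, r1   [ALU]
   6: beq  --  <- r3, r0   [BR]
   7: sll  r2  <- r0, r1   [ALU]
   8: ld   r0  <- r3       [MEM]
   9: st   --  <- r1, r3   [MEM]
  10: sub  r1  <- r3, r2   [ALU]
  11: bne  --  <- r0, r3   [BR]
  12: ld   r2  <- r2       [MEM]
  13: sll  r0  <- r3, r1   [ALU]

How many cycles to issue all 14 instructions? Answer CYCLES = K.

CYCLES = 10

0. or.ALU @i0  | RAW r3
1. st.MEM @i1  | no-port MEM/MEM
2. st.MEM+blt.BR @i2,i3  | 2-wide
3. and.ALU @i4  | WAW r0
4. sll.ALU @i5  | RAW r0
5. beq.BR+sll.ALU @i6,i7  | 2-wide
6. ld.MEM @i8  | no-port MEM/MEM
7. st.MEM+sub.ALU @i9,i10  | 2-wide
8. bne.BR+ld.MEM @i11,i12  | 2-wide
9. sll.ALU @i13  | tail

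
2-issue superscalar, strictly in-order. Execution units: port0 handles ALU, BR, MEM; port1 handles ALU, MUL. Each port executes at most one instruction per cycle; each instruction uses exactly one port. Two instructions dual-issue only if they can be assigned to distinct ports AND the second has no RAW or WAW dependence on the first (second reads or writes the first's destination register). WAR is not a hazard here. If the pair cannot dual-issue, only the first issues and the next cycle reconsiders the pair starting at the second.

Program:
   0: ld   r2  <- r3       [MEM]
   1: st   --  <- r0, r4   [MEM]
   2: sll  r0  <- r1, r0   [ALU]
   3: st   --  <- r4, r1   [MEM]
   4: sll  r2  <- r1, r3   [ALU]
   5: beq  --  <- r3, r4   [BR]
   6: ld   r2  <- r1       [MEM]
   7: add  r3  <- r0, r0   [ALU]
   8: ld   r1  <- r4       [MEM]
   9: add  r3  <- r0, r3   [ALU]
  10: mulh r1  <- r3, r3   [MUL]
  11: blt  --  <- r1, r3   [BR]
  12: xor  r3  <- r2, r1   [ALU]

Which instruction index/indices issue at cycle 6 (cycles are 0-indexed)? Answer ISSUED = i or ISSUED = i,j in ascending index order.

ISSUED = 10

[0] i0  ld  -- no-port MEM/MEM
[1] i1&i2  st+sll  -- 2-wide
[2] i3&i4  st+sll  -- 2-wide
[3] i5  beq  -- no-port BR/MEM
[4] i6&i7  ld+add  -- 2-wide
[5] i8&i9  ld+add  -- 2-wide
[6] i10  mulh  -- RAW r1
[7] i11&i12  blt+xor  -- 2-wide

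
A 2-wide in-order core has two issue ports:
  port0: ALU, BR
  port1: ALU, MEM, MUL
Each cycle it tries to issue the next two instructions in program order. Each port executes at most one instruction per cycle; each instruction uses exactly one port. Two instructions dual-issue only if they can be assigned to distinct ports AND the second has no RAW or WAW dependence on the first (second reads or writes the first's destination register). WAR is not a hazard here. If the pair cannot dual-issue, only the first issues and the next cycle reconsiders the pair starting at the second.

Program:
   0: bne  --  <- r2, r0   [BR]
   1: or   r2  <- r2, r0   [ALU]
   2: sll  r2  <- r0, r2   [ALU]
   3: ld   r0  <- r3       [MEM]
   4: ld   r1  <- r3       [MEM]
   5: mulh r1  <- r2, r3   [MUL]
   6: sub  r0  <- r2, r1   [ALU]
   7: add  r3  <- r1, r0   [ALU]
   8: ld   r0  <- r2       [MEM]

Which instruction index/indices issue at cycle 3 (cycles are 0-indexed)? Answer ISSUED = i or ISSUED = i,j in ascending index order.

ISSUED = 5

[0] i0,i1  bne.BR or.ALU  -- 2-wide
[1] i2,i3  sll.ALU ld.MEM  -- 2-wide
[2] i4  ld.MEM  -- no-port MEM/MUL
[3] i5  mulh.MUL  -- RAW r1
[4] i6  sub.ALU  -- RAW r0
[5] i7,i8  add.ALU ld.MEM  -- 2-wide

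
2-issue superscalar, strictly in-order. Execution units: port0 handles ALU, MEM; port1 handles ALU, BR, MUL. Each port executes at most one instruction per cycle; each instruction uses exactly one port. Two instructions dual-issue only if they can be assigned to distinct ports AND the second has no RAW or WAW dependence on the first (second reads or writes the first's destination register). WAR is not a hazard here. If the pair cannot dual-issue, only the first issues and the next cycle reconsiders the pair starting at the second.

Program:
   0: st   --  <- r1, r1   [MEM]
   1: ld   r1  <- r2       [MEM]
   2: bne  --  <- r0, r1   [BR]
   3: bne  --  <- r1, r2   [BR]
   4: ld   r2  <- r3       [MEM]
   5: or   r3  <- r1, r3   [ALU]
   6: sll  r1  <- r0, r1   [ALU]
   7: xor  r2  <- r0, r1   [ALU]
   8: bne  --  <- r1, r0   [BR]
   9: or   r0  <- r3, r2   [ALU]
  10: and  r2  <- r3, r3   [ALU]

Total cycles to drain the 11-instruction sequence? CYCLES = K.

c0: i0 st.MEM  no-port MEM/MEM
c1: i1 ld.MEM  RAW r1
c2: i2 bne.BR  no-port BR/BR
c3: i3/i4 bne.BR;ld.MEM  2-wide
c4: i5/i6 or.ALU;sll.ALU  2-wide
c5: i7/i8 xor.ALU;bne.BR  2-wide
c6: i9/i10 or.ALU;and.ALU  2-wide

CYCLES = 7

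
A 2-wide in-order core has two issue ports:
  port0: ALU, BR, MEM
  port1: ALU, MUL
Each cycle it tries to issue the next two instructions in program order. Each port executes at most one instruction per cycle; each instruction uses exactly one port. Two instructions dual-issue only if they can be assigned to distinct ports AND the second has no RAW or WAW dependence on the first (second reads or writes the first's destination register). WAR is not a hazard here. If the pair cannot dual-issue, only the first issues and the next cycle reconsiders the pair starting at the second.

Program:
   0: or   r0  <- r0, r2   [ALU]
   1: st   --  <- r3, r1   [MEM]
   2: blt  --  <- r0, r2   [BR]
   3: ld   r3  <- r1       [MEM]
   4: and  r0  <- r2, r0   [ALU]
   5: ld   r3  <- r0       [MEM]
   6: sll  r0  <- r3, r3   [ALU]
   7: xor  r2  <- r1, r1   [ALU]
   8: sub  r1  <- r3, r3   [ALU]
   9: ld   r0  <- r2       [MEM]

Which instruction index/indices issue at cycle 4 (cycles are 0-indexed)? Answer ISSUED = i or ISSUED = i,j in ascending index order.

ISSUED = 6,7

t=0 i0+i1:or st ; 2-wide
t=1 i2:blt ; no-port BR/MEM
t=2 i3+i4:ld and ; 2-wide
t=3 i5:ld ; RAW r3
t=4 i6+i7:sll xor ; 2-wide
t=5 i8+i9:sub ld ; 2-wide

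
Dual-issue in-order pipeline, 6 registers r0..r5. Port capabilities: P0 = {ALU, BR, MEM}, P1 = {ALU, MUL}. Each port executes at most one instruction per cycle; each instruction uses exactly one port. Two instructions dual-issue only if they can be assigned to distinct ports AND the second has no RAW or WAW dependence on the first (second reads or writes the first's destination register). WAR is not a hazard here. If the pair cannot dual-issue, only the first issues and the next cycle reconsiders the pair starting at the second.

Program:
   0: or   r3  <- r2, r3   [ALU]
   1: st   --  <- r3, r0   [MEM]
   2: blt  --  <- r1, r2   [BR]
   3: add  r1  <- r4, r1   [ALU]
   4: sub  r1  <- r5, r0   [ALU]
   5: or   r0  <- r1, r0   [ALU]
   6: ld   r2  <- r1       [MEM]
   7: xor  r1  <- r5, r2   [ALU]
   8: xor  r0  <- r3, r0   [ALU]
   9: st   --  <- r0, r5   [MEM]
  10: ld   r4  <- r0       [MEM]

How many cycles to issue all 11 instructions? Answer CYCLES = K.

0. or.ALU @i0  | RAW r3
1. st.MEM @i1  | no-port MEM/BR
2. blt.BR;add.ALU @i2+i3  | pair
3. sub.ALU @i4  | RAW r1
4. or.ALU;ld.MEM @i5+i6  | pair
5. xor.ALU;xor.ALU @i7+i8  | pair
6. st.MEM @i9  | no-port MEM/MEM
7. ld.MEM @i10  | tail

CYCLES = 8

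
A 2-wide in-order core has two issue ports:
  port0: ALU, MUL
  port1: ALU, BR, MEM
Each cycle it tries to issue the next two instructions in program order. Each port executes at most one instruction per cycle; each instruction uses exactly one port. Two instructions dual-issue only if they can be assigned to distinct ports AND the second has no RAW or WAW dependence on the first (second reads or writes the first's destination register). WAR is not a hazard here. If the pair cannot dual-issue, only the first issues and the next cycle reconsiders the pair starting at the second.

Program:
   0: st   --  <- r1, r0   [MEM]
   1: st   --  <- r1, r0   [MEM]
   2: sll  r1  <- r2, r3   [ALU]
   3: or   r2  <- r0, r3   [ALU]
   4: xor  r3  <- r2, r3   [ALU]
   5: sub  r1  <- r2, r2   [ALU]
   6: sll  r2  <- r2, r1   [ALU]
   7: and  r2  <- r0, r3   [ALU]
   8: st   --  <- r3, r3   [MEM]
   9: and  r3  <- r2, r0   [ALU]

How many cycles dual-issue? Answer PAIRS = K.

PAIRS = 3

  cy0 -> i0 (st) no-port MEM/MEM
  cy1 -> i1+i2 (st;sll) 2-wide
  cy2 -> i3 (or) RAW r2
  cy3 -> i4+i5 (xor;sub) 2-wide
  cy4 -> i6 (sll) WAW r2
  cy5 -> i7+i8 (and;st) 2-wide
  cy6 -> i9 (and) tail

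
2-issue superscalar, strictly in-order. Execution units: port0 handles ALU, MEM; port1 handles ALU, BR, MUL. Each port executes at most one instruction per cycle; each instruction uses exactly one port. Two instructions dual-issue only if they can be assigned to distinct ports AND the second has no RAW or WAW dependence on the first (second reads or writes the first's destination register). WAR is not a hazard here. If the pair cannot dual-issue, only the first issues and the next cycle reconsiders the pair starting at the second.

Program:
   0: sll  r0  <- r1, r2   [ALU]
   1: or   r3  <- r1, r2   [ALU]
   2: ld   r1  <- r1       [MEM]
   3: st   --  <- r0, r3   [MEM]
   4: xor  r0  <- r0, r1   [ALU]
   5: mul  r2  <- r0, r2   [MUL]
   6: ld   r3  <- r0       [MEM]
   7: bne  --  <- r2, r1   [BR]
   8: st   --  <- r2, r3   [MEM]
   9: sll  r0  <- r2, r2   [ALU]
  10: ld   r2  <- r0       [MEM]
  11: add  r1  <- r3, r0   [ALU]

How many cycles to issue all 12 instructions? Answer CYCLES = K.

[0] i0/i1  sll;or  -- pair
[1] i2  ld  -- no-port MEM/MEM
[2] i3/i4  st;xor  -- pair
[3] i5/i6  mul;ld  -- pair
[4] i7/i8  bne;st  -- pair
[5] i9  sll  -- RAW r0
[6] i10/i11  ld;add  -- pair

CYCLES = 7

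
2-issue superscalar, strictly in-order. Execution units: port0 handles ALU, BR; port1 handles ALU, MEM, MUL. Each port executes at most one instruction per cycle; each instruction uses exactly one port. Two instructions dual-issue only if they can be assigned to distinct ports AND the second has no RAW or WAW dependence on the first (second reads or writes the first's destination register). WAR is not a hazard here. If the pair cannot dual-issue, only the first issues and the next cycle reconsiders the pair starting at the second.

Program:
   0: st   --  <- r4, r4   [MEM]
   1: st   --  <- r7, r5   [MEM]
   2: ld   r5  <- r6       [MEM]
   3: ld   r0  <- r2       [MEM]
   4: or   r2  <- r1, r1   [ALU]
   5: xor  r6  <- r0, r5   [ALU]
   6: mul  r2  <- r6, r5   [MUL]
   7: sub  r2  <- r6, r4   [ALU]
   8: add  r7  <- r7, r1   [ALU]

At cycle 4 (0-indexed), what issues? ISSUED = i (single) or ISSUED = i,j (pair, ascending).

c0: i0 st  no-port MEM/MEM
c1: i1 st  no-port MEM/MEM
c2: i2 ld  no-port MEM/MEM
c3: i3&i4 ld+or  2-wide
c4: i5 xor  RAW r6
c5: i6 mul  WAW r2
c6: i7&i8 sub+add  2-wide

ISSUED = 5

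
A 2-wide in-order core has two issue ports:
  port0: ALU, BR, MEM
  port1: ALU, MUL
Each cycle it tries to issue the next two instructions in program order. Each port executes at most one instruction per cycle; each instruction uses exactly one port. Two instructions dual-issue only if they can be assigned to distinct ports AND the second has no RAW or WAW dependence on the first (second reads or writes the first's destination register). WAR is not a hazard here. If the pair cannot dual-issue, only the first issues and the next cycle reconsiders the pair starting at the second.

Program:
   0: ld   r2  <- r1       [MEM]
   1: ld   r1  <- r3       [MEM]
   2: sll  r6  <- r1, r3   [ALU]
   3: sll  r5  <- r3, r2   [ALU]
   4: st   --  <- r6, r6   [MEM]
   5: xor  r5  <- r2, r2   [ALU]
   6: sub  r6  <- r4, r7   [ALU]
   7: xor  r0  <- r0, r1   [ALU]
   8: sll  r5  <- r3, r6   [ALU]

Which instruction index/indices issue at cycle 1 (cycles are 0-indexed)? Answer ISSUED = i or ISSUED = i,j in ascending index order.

c0: i0 ld  no-port MEM/MEM
c1: i1 ld  RAW r1
c2: i2/i3 sll/sll  2-wide
c3: i4/i5 st/xor  2-wide
c4: i6/i7 sub/xor  2-wide
c5: i8 sll  tail

ISSUED = 1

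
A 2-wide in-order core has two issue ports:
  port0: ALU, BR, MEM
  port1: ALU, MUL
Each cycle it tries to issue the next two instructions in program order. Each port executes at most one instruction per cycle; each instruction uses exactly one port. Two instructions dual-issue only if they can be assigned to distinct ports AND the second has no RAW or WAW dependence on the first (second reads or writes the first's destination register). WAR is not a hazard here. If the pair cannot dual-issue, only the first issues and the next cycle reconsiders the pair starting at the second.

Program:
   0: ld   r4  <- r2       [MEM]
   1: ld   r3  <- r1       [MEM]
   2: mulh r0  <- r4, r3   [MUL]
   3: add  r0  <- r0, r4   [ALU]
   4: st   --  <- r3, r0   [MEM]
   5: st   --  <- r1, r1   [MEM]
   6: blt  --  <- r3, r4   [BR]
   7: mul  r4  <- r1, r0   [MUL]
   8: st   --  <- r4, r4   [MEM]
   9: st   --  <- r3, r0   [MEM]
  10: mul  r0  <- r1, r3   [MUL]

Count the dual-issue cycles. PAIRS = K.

[0] i0  ld.MEM  -- no-port MEM/MEM
[1] i1  ld.MEM  -- RAW r3
[2] i2  mulh.MUL  -- RAW+WAW r0
[3] i3  add.ALU  -- RAW r0
[4] i4  st.MEM  -- no-port MEM/MEM
[5] i5  st.MEM  -- no-port MEM/BR
[6] i6+i7  blt.BR mul.MUL  -- pair
[7] i8  st.MEM  -- no-port MEM/MEM
[8] i9+i10  st.MEM mul.MUL  -- pair

PAIRS = 2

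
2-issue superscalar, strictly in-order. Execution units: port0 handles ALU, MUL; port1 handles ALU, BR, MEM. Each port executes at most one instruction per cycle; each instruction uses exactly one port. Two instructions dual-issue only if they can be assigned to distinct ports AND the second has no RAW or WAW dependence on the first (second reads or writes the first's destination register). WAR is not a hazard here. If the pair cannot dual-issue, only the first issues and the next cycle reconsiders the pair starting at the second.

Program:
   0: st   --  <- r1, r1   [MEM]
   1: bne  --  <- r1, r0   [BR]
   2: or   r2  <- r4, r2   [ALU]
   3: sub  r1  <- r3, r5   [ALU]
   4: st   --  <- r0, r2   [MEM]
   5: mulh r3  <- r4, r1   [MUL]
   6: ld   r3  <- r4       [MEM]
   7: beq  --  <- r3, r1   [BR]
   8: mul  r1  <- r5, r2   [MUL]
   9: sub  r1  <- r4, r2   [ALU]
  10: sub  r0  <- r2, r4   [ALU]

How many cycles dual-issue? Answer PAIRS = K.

PAIRS = 4

  cy0 -> i0 (st.MEM) no-port MEM/BR
  cy1 -> i1+i2 (bne.BR or.ALU) pair
  cy2 -> i3+i4 (sub.ALU st.MEM) pair
  cy3 -> i5 (mulh.MUL) WAW r3
  cy4 -> i6 (ld.MEM) no-port MEM/BR
  cy5 -> i7+i8 (beq.BR mul.MUL) pair
  cy6 -> i9+i10 (sub.ALU sub.ALU) pair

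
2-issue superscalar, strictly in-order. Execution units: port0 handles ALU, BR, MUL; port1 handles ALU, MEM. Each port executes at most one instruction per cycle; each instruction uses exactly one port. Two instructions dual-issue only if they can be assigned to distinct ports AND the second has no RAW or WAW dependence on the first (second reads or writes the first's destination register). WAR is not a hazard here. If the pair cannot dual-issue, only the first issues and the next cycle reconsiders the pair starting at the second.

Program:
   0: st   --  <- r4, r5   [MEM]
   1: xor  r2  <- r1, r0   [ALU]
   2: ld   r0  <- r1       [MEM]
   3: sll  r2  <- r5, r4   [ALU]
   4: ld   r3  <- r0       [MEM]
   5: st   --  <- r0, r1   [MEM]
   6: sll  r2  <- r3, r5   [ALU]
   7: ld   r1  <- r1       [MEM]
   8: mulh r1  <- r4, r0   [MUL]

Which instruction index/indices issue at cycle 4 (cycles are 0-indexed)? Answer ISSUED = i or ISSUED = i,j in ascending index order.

0. st.MEM+xor.ALU @i0,i1  | 2-wide
1. ld.MEM+sll.ALU @i2,i3  | 2-wide
2. ld.MEM @i4  | no-port MEM/MEM
3. st.MEM+sll.ALU @i5,i6  | 2-wide
4. ld.MEM @i7  | WAW r1
5. mulh.MUL @i8  | tail

ISSUED = 7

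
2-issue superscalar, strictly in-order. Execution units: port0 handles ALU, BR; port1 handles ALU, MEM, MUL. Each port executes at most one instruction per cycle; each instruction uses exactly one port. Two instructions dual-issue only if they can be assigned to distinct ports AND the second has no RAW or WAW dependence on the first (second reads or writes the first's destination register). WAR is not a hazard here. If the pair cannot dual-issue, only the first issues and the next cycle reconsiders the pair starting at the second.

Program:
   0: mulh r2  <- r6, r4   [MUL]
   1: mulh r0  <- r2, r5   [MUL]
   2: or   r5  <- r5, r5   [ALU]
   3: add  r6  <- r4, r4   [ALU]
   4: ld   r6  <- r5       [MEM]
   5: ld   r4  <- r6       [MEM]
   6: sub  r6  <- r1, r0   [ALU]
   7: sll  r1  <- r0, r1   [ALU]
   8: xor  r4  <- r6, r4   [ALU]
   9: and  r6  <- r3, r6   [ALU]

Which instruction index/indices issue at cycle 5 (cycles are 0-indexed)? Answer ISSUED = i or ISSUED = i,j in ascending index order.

t=0 i0:mulh.MUL ; no-port MUL/MUL
t=1 i1&i2:mulh.MUL;or.ALU ; dual
t=2 i3:add.ALU ; WAW r6
t=3 i4:ld.MEM ; no-port MEM/MEM
t=4 i5&i6:ld.MEM;sub.ALU ; dual
t=5 i7&i8:sll.ALU;xor.ALU ; dual
t=6 i9:and.ALU ; tail

ISSUED = 7,8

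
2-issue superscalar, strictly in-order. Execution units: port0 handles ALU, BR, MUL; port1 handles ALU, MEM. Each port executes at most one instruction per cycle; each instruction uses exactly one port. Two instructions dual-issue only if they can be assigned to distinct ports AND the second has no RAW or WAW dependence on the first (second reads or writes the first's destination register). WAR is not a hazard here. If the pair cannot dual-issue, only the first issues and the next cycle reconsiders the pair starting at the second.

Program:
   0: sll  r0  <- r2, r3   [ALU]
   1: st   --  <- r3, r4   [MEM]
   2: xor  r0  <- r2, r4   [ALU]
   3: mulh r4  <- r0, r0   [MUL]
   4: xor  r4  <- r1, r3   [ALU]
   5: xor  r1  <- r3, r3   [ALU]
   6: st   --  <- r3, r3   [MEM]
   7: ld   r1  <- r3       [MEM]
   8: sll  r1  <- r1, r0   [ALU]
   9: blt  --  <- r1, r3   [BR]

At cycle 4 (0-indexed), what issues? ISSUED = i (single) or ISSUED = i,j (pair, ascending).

#0 head=0: sll.ALU/st.MEM i0,i1 dual
#1 head=2: xor.ALU i2 RAW r0
#2 head=3: mulh.MUL i3 WAW r4
#3 head=4: xor.ALU/xor.ALU i4,i5 dual
#4 head=6: st.MEM i6 no-port MEM/MEM
#5 head=7: ld.MEM i7 RAW+WAW r1
#6 head=8: sll.ALU i8 RAW r1
#7 head=9: blt.BR i9 tail

ISSUED = 6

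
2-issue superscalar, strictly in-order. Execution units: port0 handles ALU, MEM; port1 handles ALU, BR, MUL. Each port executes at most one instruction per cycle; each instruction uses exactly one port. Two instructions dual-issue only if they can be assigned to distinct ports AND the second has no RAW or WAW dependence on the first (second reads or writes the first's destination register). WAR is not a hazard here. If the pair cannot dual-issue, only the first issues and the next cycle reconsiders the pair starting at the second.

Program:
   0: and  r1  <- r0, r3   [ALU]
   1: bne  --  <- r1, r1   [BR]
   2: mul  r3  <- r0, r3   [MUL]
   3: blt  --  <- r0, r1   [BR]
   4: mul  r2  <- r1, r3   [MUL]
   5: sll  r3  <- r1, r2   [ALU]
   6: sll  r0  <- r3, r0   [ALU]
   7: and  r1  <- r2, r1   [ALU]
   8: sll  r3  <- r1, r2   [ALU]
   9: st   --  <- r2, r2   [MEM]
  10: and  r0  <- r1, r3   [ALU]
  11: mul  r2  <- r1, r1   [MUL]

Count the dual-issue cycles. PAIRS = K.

#0 head=0: and.ALU i0 RAW r1
#1 head=1: bne.BR i1 no-port BR/MUL
#2 head=2: mul.MUL i2 no-port MUL/BR
#3 head=3: blt.BR i3 no-port BR/MUL
#4 head=4: mul.MUL i4 RAW r2
#5 head=5: sll.ALU i5 RAW r3
#6 head=6: sll.ALU+and.ALU i6+i7 pair
#7 head=8: sll.ALU+st.MEM i8+i9 pair
#8 head=10: and.ALU+mul.MUL i10+i11 pair

PAIRS = 3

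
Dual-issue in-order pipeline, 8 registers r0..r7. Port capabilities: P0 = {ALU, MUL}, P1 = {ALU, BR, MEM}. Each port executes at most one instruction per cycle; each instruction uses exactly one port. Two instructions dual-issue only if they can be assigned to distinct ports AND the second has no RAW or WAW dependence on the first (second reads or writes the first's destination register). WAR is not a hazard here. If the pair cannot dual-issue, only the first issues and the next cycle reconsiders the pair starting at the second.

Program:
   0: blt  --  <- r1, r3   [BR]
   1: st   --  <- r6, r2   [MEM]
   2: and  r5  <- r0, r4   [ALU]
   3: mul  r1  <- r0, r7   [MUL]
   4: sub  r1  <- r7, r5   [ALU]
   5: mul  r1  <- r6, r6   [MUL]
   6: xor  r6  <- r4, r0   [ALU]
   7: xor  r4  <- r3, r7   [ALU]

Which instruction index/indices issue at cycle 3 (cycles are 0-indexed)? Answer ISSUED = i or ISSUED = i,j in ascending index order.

#0 head=0: blt i0 no-port BR/MEM
#1 head=1: st+and i1&i2 pair
#2 head=3: mul i3 WAW r1
#3 head=4: sub i4 WAW r1
#4 head=5: mul+xor i5&i6 pair
#5 head=7: xor i7 tail

ISSUED = 4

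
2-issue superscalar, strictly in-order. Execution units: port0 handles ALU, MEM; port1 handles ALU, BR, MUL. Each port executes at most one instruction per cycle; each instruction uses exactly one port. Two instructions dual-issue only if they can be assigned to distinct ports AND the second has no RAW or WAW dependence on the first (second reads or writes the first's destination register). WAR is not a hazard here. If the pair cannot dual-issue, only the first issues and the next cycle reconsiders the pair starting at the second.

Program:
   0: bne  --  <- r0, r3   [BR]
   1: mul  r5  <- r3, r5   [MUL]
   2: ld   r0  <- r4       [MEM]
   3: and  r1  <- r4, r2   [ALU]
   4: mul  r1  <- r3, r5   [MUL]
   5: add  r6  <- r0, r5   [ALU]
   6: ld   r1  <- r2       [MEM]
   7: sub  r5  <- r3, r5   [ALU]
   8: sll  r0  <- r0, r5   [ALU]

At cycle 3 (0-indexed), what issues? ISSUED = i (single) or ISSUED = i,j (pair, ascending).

[0] i0  bne  -- no-port BR/MUL
[1] i1&i2  mul ld  -- pair
[2] i3  and  -- WAW r1
[3] i4&i5  mul add  -- pair
[4] i6&i7  ld sub  -- pair
[5] i8  sll  -- tail

ISSUED = 4,5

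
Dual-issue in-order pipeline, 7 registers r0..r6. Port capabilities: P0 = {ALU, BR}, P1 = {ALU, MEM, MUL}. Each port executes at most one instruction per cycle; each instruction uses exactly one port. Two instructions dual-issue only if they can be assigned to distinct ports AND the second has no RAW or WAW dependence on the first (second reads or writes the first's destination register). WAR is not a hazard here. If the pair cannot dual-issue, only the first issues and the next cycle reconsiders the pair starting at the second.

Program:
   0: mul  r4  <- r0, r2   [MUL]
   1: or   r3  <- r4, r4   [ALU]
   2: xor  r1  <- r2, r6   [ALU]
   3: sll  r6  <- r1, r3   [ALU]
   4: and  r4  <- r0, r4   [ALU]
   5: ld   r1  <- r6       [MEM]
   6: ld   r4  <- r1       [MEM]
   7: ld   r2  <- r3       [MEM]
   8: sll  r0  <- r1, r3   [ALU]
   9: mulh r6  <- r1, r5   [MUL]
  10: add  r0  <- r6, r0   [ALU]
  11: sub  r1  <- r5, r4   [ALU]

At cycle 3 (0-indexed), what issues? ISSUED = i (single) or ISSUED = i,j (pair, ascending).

ISSUED = 5

#0 head=0: mul i0 RAW r4
#1 head=1: or+xor i1+i2 2-wide
#2 head=3: sll+and i3+i4 2-wide
#3 head=5: ld i5 no-port MEM/MEM
#4 head=6: ld i6 no-port MEM/MEM
#5 head=7: ld+sll i7+i8 2-wide
#6 head=9: mulh i9 RAW r6
#7 head=10: add+sub i10+i11 2-wide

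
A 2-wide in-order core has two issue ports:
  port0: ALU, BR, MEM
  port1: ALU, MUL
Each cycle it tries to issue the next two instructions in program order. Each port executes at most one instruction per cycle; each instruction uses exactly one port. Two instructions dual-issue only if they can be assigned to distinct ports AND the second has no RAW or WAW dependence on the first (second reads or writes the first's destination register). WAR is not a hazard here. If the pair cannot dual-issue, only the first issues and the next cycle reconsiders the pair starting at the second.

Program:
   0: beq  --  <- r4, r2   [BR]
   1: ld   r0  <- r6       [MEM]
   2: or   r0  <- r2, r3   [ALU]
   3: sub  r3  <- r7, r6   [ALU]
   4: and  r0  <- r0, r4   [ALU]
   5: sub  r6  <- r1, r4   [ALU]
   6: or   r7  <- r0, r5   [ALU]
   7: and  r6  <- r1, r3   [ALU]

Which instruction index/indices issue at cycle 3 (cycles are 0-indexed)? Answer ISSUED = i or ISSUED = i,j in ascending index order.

ISSUED = 4,5

[0] i0  beq  -- no-port BR/MEM
[1] i1  ld  -- WAW r0
[2] i2+i3  or/sub  -- 2-wide
[3] i4+i5  and/sub  -- 2-wide
[4] i6+i7  or/and  -- 2-wide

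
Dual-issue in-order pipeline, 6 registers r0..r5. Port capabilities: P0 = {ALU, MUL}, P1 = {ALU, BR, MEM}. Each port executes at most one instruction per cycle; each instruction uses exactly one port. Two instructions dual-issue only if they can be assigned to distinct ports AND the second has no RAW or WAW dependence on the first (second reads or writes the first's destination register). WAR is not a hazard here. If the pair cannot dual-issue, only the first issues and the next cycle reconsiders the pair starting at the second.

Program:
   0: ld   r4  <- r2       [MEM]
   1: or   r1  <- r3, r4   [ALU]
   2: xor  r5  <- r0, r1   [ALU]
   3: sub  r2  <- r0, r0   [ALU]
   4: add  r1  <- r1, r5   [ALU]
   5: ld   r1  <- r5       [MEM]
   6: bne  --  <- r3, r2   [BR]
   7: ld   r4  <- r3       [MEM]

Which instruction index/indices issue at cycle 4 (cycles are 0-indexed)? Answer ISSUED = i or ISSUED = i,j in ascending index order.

[0] i0  ld.MEM  -- RAW r4
[1] i1  or.ALU  -- RAW r1
[2] i2+i3  xor.ALU+sub.ALU  -- 2-wide
[3] i4  add.ALU  -- WAW r1
[4] i5  ld.MEM  -- no-port MEM/BR
[5] i6  bne.BR  -- no-port BR/MEM
[6] i7  ld.MEM  -- tail

ISSUED = 5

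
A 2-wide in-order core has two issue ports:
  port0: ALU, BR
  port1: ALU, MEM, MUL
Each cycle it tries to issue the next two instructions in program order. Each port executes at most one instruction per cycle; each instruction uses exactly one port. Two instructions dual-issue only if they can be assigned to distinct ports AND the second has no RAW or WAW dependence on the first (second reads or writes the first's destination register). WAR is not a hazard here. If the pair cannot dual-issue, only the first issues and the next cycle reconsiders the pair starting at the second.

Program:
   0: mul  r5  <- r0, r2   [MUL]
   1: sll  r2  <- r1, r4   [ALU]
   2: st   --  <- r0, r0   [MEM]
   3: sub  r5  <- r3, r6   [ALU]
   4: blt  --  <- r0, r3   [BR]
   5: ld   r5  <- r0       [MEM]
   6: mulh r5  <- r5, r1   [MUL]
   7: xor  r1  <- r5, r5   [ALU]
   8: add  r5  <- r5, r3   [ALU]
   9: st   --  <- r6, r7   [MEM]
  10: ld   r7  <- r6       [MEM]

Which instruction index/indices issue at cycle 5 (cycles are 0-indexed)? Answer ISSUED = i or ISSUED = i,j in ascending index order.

ISSUED = 9

0. mul/sll @i0+i1  | dual
1. st/sub @i2+i3  | dual
2. blt/ld @i4+i5  | dual
3. mulh @i6  | RAW r5
4. xor/add @i7+i8  | dual
5. st @i9  | no-port MEM/MEM
6. ld @i10  | tail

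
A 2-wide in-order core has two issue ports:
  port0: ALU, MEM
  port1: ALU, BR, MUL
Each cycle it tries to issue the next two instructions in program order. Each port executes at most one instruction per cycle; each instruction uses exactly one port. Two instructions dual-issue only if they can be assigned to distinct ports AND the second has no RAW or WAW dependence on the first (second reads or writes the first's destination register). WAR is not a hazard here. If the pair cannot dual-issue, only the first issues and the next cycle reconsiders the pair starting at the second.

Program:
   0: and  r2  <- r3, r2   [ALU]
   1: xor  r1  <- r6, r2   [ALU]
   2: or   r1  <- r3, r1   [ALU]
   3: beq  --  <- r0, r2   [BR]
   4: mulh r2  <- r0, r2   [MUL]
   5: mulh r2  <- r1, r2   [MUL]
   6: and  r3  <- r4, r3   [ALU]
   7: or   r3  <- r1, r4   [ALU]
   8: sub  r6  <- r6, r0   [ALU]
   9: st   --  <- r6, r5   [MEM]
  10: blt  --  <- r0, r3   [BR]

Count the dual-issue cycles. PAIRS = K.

PAIRS = 4

#0 head=0: and.ALU i0 RAW r2
#1 head=1: xor.ALU i1 RAW+WAW r1
#2 head=2: or.ALU+beq.BR i2+i3 dual
#3 head=4: mulh.MUL i4 no-port MUL/MUL
#4 head=5: mulh.MUL+and.ALU i5+i6 dual
#5 head=7: or.ALU+sub.ALU i7+i8 dual
#6 head=9: st.MEM+blt.BR i9+i10 dual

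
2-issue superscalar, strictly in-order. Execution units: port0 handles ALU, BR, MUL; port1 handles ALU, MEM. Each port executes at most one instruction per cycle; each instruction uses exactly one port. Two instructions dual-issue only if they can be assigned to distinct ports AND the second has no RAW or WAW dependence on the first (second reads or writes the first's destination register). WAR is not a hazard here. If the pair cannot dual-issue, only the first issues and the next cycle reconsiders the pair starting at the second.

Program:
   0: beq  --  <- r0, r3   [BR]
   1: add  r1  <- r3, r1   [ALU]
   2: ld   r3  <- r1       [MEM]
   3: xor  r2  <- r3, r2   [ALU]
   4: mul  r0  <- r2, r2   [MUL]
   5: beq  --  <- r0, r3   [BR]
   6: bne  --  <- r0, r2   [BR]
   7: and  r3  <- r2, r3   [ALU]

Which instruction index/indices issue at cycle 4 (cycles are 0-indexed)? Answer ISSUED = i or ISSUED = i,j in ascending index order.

0. beq+add @i0+i1  | pair
1. ld @i2  | RAW r3
2. xor @i3  | RAW r2
3. mul @i4  | no-port MUL/BR
4. beq @i5  | no-port BR/BR
5. bne+and @i6+i7  | pair

ISSUED = 5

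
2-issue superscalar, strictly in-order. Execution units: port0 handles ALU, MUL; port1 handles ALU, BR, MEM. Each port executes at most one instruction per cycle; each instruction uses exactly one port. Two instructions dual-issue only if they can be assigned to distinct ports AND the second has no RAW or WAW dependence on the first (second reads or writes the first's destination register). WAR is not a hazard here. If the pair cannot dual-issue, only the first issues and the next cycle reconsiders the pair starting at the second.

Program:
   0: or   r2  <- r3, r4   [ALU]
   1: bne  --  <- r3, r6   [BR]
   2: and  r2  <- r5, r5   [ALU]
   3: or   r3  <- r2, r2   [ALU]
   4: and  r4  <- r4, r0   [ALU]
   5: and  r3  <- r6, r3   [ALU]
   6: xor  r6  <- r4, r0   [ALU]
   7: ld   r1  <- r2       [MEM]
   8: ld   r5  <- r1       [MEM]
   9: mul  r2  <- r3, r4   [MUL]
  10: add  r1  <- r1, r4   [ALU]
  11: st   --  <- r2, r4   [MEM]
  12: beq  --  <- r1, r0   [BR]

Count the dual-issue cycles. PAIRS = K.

PAIRS = 5

t=0 i0/i1:or.ALU bne.BR ; pair
t=1 i2:and.ALU ; RAW r2
t=2 i3/i4:or.ALU and.ALU ; pair
t=3 i5/i6:and.ALU xor.ALU ; pair
t=4 i7:ld.MEM ; no-port MEM/MEM
t=5 i8/i9:ld.MEM mul.MUL ; pair
t=6 i10/i11:add.ALU st.MEM ; pair
t=7 i12:beq.BR ; tail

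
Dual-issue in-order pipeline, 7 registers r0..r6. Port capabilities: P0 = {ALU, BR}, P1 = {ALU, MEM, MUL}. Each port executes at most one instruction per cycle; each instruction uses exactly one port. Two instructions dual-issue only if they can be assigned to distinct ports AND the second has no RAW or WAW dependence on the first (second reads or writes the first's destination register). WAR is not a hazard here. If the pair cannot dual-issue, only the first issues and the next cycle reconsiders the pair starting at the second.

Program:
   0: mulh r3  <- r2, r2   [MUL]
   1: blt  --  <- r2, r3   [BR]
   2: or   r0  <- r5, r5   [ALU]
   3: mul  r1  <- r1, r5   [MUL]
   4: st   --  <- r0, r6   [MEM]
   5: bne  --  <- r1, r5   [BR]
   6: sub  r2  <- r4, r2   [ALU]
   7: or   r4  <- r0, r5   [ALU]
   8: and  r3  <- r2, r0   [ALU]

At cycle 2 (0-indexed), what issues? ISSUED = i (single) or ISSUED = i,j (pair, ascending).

t=0 i0:mulh.MUL ; RAW r3
t=1 i1+i2:blt.BR or.ALU ; 2-wide
t=2 i3:mul.MUL ; no-port MUL/MEM
t=3 i4+i5:st.MEM bne.BR ; 2-wide
t=4 i6+i7:sub.ALU or.ALU ; 2-wide
t=5 i8:and.ALU ; tail

ISSUED = 3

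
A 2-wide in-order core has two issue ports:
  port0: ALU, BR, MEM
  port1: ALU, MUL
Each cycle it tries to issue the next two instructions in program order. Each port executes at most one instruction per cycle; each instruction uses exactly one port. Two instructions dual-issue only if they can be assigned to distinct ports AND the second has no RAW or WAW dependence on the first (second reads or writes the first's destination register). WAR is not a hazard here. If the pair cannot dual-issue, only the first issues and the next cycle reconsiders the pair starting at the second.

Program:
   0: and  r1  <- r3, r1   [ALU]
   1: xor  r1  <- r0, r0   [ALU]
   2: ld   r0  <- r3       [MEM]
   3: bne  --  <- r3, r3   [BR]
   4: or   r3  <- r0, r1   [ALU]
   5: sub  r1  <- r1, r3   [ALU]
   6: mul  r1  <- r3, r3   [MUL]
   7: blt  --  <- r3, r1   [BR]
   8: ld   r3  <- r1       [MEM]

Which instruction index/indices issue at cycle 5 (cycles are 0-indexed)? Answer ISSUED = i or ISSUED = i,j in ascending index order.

[0] i0  and.ALU  -- WAW r1
[1] i1/i2  xor.ALU ld.MEM  -- pair
[2] i3/i4  bne.BR or.ALU  -- pair
[3] i5  sub.ALU  -- WAW r1
[4] i6  mul.MUL  -- RAW r1
[5] i7  blt.BR  -- no-port BR/MEM
[6] i8  ld.MEM  -- tail

ISSUED = 7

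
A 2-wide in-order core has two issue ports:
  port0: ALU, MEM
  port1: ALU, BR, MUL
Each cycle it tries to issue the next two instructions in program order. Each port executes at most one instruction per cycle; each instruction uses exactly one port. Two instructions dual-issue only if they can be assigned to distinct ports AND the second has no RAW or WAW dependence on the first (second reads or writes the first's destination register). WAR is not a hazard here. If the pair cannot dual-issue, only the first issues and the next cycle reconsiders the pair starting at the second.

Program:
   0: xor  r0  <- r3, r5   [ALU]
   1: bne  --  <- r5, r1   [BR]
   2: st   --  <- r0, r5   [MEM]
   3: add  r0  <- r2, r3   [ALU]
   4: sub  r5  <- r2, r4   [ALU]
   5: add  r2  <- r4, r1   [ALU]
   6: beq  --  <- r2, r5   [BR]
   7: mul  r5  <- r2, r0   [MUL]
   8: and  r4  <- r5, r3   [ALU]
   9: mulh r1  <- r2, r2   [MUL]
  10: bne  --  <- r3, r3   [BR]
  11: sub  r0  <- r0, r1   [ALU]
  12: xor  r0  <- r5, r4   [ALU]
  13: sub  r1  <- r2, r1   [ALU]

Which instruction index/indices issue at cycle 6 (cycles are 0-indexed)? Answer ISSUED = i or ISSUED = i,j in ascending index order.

0. xor.ALU bne.BR @i0+i1  | pair
1. st.MEM add.ALU @i2+i3  | pair
2. sub.ALU add.ALU @i4+i5  | pair
3. beq.BR @i6  | no-port BR/MUL
4. mul.MUL @i7  | RAW r5
5. and.ALU mulh.MUL @i8+i9  | pair
6. bne.BR sub.ALU @i10+i11  | pair
7. xor.ALU sub.ALU @i12+i13  | pair

ISSUED = 10,11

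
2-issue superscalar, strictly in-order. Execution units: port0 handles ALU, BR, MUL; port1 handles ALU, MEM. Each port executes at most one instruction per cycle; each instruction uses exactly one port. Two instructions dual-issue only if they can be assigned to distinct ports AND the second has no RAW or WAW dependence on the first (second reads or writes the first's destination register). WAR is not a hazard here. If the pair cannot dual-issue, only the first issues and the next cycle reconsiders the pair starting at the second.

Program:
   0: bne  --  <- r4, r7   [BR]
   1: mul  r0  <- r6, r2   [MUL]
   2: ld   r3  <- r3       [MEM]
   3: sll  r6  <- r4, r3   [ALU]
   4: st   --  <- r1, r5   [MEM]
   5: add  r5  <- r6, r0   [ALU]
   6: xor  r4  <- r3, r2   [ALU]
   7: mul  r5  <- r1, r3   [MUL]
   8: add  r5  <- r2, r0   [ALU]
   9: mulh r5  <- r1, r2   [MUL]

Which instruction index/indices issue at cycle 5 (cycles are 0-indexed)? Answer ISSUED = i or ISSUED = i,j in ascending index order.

#0 head=0: bne i0 no-port BR/MUL
#1 head=1: mul ld i1&i2 pair
#2 head=3: sll st i3&i4 pair
#3 head=5: add xor i5&i6 pair
#4 head=7: mul i7 WAW r5
#5 head=8: add i8 WAW r5
#6 head=9: mulh i9 tail

ISSUED = 8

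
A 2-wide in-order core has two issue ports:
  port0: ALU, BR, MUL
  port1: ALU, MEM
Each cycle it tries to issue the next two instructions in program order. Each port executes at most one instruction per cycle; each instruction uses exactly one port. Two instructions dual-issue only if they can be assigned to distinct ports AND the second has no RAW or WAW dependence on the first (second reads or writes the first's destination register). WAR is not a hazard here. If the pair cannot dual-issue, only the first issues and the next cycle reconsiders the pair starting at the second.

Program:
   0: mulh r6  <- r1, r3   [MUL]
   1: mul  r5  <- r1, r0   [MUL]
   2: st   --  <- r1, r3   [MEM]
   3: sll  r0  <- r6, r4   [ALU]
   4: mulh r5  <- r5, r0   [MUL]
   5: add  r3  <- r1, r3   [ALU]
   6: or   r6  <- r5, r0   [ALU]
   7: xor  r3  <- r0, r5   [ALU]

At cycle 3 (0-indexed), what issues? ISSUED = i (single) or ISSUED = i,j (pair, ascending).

ISSUED = 4,5

0. mulh.MUL @i0  | no-port MUL/MUL
1. mul.MUL st.MEM @i1/i2  | 2-wide
2. sll.ALU @i3  | RAW r0
3. mulh.MUL add.ALU @i4/i5  | 2-wide
4. or.ALU xor.ALU @i6/i7  | 2-wide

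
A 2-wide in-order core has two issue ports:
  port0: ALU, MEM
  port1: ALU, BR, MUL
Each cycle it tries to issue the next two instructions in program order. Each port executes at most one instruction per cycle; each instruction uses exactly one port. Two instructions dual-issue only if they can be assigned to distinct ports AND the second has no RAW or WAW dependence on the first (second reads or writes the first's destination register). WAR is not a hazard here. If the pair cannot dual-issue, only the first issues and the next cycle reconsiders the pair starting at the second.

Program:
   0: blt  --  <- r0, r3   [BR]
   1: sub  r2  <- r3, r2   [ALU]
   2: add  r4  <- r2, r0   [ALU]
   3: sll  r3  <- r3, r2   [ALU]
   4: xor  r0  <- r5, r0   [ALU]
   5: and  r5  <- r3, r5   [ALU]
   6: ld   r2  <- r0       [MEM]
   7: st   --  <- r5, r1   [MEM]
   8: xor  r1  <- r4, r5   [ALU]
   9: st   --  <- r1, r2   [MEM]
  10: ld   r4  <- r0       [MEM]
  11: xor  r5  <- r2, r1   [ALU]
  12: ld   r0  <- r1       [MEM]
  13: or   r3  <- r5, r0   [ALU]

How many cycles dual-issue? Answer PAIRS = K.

[0] i0&i1  blt;sub  -- 2-wide
[1] i2&i3  add;sll  -- 2-wide
[2] i4&i5  xor;and  -- 2-wide
[3] i6  ld  -- no-port MEM/MEM
[4] i7&i8  st;xor  -- 2-wide
[5] i9  st  -- no-port MEM/MEM
[6] i10&i11  ld;xor  -- 2-wide
[7] i12  ld  -- RAW r0
[8] i13  or  -- tail

PAIRS = 5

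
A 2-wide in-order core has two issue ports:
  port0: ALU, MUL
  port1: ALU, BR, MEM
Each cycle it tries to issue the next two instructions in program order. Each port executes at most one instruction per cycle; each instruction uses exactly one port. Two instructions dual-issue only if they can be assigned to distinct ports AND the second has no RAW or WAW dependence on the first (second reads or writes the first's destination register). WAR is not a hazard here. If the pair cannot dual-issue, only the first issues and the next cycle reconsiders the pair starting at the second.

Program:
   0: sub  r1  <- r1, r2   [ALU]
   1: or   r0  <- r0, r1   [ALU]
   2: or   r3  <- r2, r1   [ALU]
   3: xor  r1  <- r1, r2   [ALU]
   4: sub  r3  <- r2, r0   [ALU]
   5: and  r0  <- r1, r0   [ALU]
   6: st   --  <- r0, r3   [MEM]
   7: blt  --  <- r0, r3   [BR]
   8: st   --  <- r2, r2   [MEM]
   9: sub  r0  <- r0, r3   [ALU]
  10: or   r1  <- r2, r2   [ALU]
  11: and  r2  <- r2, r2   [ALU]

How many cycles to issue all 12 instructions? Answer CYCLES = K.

[0] i0  sub.ALU  -- RAW r1
[1] i1&i2  or.ALU+or.ALU  -- pair
[2] i3&i4  xor.ALU+sub.ALU  -- pair
[3] i5  and.ALU  -- RAW r0
[4] i6  st.MEM  -- no-port MEM/BR
[5] i7  blt.BR  -- no-port BR/MEM
[6] i8&i9  st.MEM+sub.ALU  -- pair
[7] i10&i11  or.ALU+and.ALU  -- pair

CYCLES = 8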